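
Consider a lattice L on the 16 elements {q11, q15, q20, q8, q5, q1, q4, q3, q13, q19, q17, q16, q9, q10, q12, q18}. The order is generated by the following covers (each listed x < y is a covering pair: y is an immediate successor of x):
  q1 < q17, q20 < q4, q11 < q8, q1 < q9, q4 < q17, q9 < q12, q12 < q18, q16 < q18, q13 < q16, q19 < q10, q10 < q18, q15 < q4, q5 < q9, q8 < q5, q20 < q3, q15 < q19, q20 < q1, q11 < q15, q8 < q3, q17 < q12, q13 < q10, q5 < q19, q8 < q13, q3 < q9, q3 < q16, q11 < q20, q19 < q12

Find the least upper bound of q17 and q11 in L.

Common upper bounds of {q17, q11}: q12, q17, q18.
The least among these is q17.

q17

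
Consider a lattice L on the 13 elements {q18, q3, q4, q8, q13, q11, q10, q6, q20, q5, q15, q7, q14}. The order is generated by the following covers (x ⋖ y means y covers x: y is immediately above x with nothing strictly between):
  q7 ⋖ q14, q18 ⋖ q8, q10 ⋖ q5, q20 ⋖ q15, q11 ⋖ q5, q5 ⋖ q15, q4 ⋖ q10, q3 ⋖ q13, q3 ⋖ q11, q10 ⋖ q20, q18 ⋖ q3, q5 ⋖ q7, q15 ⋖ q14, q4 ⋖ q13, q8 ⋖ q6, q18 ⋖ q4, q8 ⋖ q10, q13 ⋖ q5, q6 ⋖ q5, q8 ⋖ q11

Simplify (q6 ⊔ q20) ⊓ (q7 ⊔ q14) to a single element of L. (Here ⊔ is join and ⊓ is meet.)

q15

q6 ∨ q20 = q15
q7 ∨ q14 = q14
q15 ∧ q14 = q15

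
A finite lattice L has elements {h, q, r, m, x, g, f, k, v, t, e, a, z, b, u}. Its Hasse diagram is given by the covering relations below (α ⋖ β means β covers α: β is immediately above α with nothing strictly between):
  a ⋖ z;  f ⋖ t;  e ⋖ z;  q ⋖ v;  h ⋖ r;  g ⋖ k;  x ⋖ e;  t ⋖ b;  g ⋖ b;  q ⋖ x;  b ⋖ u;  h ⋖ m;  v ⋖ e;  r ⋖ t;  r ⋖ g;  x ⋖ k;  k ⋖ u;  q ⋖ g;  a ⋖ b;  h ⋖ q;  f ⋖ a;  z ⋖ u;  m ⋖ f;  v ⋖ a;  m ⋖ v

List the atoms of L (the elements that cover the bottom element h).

The atoms are exactly the elements that cover h: m, q, r.

m, q, r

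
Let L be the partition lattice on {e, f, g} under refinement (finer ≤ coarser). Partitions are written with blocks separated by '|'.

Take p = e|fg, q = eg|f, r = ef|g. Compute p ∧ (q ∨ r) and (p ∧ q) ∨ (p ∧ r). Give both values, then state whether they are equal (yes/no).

e|fg; e|f|g; no

q ∨ r = efg, so p ∧ (q ∨ r) = e|fg ∧ efg = e|fg.
p ∧ q = e|f|g and p ∧ r = e|f|g, so (p ∧ q) ∨ (p ∧ r) = e|f|g ∨ e|f|g = e|f|g.
Equal: no.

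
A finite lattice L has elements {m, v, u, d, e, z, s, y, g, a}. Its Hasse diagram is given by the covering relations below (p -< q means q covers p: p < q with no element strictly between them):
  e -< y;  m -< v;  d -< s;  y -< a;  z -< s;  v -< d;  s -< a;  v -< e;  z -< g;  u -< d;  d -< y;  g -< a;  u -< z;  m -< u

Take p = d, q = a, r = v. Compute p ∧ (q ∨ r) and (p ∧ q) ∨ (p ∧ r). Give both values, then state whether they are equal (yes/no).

q ∨ r = a, so p ∧ (q ∨ r) = d ∧ a = d.
p ∧ q = d and p ∧ r = v, so (p ∧ q) ∨ (p ∧ r) = d ∨ v = d.
Equal: yes.

d; d; yes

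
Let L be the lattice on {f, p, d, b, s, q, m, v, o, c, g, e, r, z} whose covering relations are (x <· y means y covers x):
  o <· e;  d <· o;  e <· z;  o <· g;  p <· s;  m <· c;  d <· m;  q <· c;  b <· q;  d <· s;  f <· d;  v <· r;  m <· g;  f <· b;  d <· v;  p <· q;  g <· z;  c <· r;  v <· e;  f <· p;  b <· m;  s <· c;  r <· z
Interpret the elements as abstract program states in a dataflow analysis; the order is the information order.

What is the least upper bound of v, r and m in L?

Common upper bounds of {v, r, m}: r, z.
The least among these is r.

r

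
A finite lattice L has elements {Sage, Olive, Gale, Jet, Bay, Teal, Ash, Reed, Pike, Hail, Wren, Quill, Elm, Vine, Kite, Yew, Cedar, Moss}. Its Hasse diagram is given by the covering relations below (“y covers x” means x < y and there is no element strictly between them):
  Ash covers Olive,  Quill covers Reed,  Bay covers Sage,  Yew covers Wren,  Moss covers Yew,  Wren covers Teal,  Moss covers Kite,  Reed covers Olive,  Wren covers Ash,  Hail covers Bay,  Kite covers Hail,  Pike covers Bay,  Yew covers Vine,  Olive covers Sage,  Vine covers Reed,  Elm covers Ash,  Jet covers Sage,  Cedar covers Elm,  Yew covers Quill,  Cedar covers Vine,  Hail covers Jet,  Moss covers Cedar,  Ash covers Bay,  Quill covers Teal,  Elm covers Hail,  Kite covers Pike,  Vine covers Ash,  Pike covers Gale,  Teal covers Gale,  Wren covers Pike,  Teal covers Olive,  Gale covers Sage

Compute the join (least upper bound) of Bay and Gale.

Common upper bounds of {Bay, Gale}: Kite, Moss, Pike, Wren, Yew.
The least among these is Pike.

Pike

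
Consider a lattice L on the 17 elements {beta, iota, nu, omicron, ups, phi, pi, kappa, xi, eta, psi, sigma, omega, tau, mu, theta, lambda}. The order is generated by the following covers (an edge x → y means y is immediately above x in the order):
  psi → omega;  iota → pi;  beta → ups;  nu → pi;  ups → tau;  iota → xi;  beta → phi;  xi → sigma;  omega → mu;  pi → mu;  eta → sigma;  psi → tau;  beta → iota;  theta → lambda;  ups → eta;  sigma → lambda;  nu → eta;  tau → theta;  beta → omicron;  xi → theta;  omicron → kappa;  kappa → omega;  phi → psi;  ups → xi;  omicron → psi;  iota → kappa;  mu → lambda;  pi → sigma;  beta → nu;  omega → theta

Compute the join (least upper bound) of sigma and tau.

Common upper bounds of {sigma, tau}: lambda.
The least among these is lambda.

lambda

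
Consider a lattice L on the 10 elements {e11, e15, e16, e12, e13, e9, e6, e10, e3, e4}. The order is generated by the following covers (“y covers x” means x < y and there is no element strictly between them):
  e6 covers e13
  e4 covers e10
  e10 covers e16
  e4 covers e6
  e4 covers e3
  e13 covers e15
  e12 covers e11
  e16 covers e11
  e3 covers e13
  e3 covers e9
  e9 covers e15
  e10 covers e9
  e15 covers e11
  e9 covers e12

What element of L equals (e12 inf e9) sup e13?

e12 ∧ e9 = e12
e12 ∨ e13 = e3

e3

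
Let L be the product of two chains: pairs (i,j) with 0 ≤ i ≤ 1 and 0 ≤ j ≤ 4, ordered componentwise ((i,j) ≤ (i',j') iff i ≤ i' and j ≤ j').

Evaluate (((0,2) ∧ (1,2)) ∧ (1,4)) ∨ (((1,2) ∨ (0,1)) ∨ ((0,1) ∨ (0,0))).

(0,2) ∧ (1,2) = (0,2)
(0,2) ∧ (1,4) = (0,2)
(1,2) ∨ (0,1) = (1,2)
(0,1) ∨ (0,0) = (0,1)
(1,2) ∨ (0,1) = (1,2)
(0,2) ∨ (1,2) = (1,2)

(1,2)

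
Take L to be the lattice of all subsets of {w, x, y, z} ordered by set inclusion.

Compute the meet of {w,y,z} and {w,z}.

Under ⊆, meet is intersection: {w,y,z} ∩ {w,z} = {w,z}.

{w,z}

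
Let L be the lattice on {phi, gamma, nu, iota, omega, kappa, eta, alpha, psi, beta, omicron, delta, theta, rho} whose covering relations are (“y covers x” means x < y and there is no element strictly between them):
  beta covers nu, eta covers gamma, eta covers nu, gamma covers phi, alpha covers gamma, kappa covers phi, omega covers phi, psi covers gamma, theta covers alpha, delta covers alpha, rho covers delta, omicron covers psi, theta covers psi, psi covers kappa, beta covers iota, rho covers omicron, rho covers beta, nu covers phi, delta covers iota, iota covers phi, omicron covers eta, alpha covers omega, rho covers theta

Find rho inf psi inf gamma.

Common lower bounds of {rho, psi, gamma}: gamma, phi.
The greatest among these is gamma.

gamma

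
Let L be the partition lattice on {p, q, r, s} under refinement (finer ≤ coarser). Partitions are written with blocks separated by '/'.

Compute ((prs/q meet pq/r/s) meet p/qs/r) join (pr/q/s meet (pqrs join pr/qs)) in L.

pr/q/s

prs/q ∧ pq/r/s = p/q/r/s
p/q/r/s ∧ p/qs/r = p/q/r/s
pqrs ∨ pr/qs = pqrs
pr/q/s ∧ pqrs = pr/q/s
p/q/r/s ∨ pr/q/s = pr/q/s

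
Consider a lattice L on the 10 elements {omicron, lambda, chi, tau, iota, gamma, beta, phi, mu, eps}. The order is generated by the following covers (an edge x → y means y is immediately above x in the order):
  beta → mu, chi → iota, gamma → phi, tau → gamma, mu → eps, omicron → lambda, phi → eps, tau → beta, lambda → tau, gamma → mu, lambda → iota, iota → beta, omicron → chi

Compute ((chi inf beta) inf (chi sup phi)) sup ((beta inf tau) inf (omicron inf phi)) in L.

chi

chi ∧ beta = chi
chi ∨ phi = eps
chi ∧ eps = chi
beta ∧ tau = tau
omicron ∧ phi = omicron
tau ∧ omicron = omicron
chi ∨ omicron = chi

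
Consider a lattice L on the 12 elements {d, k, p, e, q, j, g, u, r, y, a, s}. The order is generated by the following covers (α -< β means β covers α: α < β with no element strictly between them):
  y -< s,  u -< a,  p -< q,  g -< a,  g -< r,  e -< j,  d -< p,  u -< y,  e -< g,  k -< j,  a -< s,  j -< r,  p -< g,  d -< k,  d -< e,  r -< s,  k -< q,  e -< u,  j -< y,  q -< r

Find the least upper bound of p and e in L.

Common upper bounds of {p, e}: a, g, r, s.
The least among these is g.

g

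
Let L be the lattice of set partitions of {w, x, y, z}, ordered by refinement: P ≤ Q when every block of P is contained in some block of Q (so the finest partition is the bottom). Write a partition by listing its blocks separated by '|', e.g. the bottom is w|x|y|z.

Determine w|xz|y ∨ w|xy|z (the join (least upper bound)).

w|xyz

Common upper bounds of {w|xz|y, w|xy|z}: wxyz, w|xyz.
The least among these is w|xyz.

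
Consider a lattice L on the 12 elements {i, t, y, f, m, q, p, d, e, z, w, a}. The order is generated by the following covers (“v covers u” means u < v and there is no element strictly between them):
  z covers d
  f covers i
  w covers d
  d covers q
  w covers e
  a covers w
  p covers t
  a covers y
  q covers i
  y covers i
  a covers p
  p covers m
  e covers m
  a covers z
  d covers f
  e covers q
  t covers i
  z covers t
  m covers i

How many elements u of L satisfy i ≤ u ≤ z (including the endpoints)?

The interval [i, z] = {d, f, i, q, t, z}, which has 6 elements.

6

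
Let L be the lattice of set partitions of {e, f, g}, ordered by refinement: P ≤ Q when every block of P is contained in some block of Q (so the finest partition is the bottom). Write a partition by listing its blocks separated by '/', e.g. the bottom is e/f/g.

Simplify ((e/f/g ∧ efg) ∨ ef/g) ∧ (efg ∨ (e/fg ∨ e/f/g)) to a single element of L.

ef/g

e/f/g ∧ efg = e/f/g
e/f/g ∨ ef/g = ef/g
e/fg ∨ e/f/g = e/fg
efg ∨ e/fg = efg
ef/g ∧ efg = ef/g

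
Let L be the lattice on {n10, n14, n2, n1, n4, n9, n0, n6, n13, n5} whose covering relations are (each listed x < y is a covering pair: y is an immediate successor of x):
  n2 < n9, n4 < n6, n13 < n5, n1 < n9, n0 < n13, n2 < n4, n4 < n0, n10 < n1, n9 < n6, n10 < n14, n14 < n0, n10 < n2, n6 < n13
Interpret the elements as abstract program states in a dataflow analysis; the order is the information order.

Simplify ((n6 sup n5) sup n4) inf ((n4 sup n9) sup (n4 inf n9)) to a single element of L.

n6

n6 ∨ n5 = n5
n5 ∨ n4 = n5
n4 ∨ n9 = n6
n4 ∧ n9 = n2
n6 ∨ n2 = n6
n5 ∧ n6 = n6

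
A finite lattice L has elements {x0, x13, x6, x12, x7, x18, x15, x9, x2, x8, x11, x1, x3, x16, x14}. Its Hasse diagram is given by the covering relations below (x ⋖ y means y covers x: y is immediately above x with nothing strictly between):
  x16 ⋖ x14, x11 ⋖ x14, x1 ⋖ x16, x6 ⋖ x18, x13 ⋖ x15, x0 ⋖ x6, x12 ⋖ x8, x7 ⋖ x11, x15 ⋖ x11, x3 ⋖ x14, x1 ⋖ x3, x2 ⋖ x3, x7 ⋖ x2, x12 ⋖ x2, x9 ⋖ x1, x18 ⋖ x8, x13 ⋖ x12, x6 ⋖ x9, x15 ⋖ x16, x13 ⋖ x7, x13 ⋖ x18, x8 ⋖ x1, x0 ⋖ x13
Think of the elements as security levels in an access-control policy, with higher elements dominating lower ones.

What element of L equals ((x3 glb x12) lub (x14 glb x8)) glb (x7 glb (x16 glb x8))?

x3 ∧ x12 = x12
x14 ∧ x8 = x8
x12 ∨ x8 = x8
x16 ∧ x8 = x8
x7 ∧ x8 = x13
x8 ∧ x13 = x13

x13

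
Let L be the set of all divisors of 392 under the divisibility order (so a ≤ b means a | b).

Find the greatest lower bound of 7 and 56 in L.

In the divisibility order, the meet is the greatest common divisor: gcd(7, 56) = 7.

7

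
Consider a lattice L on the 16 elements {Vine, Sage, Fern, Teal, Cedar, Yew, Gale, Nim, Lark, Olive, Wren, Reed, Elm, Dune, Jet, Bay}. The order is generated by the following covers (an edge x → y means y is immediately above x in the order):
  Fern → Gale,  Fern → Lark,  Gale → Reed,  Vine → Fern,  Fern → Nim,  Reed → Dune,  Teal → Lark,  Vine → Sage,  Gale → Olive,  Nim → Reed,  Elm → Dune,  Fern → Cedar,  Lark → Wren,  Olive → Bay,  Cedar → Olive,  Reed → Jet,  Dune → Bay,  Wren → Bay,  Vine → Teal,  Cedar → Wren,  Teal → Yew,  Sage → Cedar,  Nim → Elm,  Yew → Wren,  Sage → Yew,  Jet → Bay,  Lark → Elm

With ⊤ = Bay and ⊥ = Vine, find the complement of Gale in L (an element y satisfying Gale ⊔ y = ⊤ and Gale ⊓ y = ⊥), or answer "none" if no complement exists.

Need y with Gale ∨ y = Bay and Gale ∧ y = Vine.
Checking each element gives: Yew.

Yew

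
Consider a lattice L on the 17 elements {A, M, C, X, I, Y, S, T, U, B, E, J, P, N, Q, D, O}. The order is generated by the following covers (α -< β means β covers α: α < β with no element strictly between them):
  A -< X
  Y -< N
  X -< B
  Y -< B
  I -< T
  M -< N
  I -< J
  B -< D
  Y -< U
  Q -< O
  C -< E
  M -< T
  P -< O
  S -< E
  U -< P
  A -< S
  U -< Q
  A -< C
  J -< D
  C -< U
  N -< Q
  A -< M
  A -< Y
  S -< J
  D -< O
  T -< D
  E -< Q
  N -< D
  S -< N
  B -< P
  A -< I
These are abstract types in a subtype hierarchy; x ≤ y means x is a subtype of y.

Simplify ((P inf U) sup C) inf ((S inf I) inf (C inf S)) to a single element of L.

A

P ∧ U = U
U ∨ C = U
S ∧ I = A
C ∧ S = A
A ∧ A = A
U ∧ A = A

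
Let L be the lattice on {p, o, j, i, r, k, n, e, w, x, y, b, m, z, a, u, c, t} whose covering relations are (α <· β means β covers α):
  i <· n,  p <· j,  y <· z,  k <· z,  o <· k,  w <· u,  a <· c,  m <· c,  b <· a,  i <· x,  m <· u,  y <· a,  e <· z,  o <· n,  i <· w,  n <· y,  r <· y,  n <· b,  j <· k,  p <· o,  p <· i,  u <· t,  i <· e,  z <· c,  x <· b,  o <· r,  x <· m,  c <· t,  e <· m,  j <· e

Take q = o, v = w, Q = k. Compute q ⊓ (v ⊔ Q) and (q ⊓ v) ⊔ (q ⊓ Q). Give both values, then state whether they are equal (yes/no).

o; o; yes

v ⊔ Q = t, so q ⊓ (v ⊔ Q) = o ⊓ t = o.
q ⊓ v = p and q ⊓ Q = o, so (q ⊓ v) ⊔ (q ⊓ Q) = p ⊔ o = o.
Equal: yes.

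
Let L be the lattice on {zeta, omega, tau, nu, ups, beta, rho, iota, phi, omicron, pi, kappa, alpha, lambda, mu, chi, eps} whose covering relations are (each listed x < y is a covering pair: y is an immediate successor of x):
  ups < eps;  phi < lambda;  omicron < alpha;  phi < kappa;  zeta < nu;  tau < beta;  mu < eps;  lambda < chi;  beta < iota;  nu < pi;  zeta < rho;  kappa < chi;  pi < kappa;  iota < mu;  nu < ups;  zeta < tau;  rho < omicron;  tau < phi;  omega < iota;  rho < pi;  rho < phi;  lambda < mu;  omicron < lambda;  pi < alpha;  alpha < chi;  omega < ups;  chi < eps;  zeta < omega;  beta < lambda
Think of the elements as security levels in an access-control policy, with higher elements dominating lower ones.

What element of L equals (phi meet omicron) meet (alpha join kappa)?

phi ∧ omicron = rho
alpha ∨ kappa = chi
rho ∧ chi = rho

rho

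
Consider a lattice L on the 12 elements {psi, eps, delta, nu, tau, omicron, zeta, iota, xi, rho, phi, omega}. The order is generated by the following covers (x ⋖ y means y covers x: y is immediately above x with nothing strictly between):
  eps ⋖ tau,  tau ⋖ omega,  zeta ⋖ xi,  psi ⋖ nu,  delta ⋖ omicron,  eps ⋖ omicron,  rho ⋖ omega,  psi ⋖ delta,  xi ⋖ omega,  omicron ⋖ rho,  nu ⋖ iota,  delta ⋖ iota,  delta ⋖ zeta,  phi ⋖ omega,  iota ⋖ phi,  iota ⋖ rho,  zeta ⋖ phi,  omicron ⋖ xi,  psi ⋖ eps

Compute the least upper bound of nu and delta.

iota

Common upper bounds of {nu, delta}: iota, omega, phi, rho.
The least among these is iota.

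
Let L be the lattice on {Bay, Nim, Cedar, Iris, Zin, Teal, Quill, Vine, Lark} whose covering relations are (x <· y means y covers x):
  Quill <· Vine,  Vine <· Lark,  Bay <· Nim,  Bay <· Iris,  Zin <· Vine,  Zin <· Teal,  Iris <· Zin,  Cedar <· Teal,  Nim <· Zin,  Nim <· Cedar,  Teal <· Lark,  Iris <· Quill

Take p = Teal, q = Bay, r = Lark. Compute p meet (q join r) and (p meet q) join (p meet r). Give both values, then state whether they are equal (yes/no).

Teal; Teal; yes

q join r = Lark, so p meet (q join r) = Teal meet Lark = Teal.
p meet q = Bay and p meet r = Teal, so (p meet q) join (p meet r) = Bay join Teal = Teal.
Equal: yes.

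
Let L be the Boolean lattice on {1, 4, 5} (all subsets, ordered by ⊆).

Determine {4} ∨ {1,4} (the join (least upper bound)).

Common upper bounds of {{4}, {1,4}}: {1,4,5}, {1,4}.
The least among these is {1,4}.

{1,4}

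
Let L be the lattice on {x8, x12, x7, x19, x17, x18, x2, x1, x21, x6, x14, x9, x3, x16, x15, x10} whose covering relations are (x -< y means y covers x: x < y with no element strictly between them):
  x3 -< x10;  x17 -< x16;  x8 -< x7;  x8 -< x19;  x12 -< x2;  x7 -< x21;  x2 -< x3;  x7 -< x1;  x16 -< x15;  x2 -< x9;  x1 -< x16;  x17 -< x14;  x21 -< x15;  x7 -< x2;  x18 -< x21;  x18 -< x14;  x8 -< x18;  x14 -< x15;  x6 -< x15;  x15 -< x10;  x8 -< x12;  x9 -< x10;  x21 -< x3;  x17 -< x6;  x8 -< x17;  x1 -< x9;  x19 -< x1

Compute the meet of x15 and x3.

Common lower bounds of {x15, x3}: x18, x21, x7, x8.
The greatest among these is x21.

x21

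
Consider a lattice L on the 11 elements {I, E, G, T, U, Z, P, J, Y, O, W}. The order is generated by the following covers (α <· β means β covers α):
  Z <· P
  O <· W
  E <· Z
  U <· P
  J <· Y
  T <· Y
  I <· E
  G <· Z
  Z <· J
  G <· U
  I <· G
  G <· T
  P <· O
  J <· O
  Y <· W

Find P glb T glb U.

G

Common lower bounds of {P, T, U}: G, I.
The greatest among these is G.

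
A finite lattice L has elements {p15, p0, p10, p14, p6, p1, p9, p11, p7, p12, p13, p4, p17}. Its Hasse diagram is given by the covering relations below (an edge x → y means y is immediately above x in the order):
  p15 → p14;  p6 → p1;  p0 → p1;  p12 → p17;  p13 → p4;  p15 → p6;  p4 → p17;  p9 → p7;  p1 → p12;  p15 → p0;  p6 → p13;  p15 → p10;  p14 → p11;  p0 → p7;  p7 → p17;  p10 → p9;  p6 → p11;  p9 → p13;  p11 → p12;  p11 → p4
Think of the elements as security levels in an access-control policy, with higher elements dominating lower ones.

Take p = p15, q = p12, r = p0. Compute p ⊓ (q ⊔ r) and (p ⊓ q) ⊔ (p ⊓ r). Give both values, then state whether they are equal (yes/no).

q ⊔ r = p12, so p ⊓ (q ⊔ r) = p15 ⊓ p12 = p15.
p ⊓ q = p15 and p ⊓ r = p15, so (p ⊓ q) ⊔ (p ⊓ r) = p15 ⊔ p15 = p15.
Equal: yes.

p15; p15; yes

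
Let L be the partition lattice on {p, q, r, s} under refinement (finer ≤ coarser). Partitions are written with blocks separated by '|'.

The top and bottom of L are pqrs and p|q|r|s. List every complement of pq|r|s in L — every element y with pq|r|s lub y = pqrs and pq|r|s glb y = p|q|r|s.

Need y with pq|r|s ∨ y = pqrs and pq|r|s ∧ y = p|q|r|s.
Checking each element gives: prs|q, pr|qs, ps|qr, p|qrs.

prs|q, pr|qs, ps|qr, p|qrs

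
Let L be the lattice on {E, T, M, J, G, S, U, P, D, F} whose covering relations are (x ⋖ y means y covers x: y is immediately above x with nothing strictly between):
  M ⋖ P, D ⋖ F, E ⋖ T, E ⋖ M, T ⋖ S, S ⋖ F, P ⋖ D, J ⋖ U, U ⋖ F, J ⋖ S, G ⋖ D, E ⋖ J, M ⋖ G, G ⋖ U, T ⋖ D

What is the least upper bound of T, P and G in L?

D

Common upper bounds of {T, P, G}: D, F.
The least among these is D.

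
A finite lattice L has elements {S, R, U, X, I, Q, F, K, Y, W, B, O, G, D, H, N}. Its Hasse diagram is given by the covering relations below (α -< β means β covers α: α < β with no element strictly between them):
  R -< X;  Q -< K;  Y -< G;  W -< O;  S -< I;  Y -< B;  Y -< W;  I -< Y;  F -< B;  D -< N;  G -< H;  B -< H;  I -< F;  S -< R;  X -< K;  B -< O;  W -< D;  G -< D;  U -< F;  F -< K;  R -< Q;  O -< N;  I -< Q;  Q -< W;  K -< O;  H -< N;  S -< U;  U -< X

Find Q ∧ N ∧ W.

Q

Common lower bounds of {Q, N, W}: I, Q, R, S.
The greatest among these is Q.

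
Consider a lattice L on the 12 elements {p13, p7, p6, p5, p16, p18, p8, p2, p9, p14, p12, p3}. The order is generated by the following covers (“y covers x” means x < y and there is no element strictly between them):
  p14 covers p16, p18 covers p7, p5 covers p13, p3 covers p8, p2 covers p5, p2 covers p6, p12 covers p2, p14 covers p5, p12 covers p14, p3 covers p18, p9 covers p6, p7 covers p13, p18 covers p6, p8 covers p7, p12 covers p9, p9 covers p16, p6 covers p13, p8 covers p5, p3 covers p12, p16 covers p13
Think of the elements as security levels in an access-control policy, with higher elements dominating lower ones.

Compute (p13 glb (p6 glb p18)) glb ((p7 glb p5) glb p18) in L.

p13

p6 ∧ p18 = p6
p13 ∧ p6 = p13
p7 ∧ p5 = p13
p13 ∧ p18 = p13
p13 ∧ p13 = p13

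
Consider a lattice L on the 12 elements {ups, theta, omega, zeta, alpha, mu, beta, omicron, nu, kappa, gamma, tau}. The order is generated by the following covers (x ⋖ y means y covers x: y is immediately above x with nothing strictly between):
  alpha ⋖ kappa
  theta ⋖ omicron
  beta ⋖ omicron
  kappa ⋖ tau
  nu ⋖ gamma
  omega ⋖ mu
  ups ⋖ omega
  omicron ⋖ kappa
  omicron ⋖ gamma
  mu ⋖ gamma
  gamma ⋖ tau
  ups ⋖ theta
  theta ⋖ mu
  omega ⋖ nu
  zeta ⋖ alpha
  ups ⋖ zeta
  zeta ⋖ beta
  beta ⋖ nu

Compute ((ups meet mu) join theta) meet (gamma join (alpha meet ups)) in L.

theta

ups ∧ mu = ups
ups ∨ theta = theta
alpha ∧ ups = ups
gamma ∨ ups = gamma
theta ∧ gamma = theta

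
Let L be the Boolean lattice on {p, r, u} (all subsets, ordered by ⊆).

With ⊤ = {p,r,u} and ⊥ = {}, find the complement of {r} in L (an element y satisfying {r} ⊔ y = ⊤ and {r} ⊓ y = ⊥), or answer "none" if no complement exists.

Need y with {r} ∨ y = {p,r,u} and {r} ∧ y = {}.
Checking each element gives: {p,u}.

{p,u}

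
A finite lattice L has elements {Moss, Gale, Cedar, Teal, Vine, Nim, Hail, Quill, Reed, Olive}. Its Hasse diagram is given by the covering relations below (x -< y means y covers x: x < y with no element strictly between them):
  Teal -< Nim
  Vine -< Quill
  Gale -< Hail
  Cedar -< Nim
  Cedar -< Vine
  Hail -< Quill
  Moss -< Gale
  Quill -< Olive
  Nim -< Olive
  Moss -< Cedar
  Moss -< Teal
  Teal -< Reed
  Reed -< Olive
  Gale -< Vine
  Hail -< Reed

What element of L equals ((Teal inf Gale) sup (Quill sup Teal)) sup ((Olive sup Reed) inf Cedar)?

Teal ∧ Gale = Moss
Quill ∨ Teal = Olive
Moss ∨ Olive = Olive
Olive ∨ Reed = Olive
Olive ∧ Cedar = Cedar
Olive ∨ Cedar = Olive

Olive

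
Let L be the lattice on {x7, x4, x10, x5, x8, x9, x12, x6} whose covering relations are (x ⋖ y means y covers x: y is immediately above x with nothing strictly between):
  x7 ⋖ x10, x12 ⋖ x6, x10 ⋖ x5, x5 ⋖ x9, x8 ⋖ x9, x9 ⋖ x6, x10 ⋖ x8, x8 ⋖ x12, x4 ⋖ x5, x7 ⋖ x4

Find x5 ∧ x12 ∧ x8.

x10

Common lower bounds of {x5, x12, x8}: x10, x7.
The greatest among these is x10.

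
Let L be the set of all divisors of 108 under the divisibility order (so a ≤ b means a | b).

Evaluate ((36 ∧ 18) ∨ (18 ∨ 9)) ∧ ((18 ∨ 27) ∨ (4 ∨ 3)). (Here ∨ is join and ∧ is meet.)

36 ∧ 18 = 18
18 ∨ 9 = 18
18 ∨ 18 = 18
18 ∨ 27 = 54
4 ∨ 3 = 12
54 ∨ 12 = 108
18 ∧ 108 = 18

18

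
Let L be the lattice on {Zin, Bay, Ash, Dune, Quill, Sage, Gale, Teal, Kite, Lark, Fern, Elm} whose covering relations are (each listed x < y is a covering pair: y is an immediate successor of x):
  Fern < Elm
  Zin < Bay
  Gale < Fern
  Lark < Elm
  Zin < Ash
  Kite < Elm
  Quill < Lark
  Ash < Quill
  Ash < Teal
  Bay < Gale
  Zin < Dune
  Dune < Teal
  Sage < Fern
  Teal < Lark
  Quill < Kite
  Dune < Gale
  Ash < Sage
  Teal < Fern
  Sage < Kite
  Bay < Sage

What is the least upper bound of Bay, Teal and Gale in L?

Common upper bounds of {Bay, Teal, Gale}: Elm, Fern.
The least among these is Fern.

Fern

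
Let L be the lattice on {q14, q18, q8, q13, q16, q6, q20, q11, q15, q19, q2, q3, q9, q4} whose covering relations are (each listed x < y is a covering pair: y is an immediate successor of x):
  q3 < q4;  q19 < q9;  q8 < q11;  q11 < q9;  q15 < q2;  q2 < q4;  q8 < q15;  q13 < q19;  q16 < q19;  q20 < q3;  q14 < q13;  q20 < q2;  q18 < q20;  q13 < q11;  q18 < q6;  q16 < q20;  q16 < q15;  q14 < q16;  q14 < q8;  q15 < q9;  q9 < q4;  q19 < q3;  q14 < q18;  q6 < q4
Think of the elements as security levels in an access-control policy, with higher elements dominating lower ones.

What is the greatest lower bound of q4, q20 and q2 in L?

Common lower bounds of {q4, q20, q2}: q14, q16, q18, q20.
The greatest among these is q20.

q20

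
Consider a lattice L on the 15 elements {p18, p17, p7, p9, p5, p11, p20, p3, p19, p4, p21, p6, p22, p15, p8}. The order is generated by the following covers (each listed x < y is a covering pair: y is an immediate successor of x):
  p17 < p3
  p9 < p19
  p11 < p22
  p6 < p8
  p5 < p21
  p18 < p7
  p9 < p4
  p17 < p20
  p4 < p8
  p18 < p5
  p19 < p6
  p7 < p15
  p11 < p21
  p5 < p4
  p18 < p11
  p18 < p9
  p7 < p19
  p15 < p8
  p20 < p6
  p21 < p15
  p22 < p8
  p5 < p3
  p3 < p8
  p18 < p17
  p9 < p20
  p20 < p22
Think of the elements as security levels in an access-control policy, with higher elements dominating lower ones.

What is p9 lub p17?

p20

Common upper bounds of {p9, p17}: p20, p22, p6, p8.
The least among these is p20.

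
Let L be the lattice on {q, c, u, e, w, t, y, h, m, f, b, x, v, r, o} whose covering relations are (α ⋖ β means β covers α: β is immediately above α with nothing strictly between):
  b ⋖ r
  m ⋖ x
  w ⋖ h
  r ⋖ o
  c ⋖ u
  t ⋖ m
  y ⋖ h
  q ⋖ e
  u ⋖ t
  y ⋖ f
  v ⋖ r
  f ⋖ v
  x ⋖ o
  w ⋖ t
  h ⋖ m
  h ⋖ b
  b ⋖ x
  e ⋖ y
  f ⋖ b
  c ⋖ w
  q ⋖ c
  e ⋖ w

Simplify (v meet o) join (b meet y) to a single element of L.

v

v ∧ o = v
b ∧ y = y
v ∨ y = v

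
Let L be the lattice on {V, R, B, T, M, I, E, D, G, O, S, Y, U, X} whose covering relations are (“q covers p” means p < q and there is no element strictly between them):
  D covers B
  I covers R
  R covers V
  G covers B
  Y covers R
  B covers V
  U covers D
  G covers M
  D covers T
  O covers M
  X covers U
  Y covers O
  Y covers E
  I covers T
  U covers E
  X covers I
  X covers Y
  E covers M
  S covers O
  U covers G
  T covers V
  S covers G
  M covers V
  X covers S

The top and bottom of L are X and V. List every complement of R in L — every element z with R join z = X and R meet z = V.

B, D, G, S, U

Need z with R ∨ z = X and R ∧ z = V.
Checking each element gives: B, D, G, S, U.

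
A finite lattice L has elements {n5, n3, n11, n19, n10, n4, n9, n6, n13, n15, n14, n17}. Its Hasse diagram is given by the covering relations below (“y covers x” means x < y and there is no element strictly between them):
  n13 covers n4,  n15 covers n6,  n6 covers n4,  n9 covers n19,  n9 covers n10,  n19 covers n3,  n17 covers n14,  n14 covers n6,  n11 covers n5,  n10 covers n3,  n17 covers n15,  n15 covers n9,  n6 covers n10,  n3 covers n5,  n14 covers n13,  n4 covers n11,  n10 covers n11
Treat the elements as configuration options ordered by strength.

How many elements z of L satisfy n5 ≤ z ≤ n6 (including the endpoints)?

The interval [n5, n6] = {n10, n11, n3, n4, n5, n6}, which has 6 elements.

6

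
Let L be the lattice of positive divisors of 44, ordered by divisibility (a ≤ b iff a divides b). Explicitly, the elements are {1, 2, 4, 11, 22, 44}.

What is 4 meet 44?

4

In the divisibility order, the meet is the greatest common divisor: gcd(4, 44) = 4.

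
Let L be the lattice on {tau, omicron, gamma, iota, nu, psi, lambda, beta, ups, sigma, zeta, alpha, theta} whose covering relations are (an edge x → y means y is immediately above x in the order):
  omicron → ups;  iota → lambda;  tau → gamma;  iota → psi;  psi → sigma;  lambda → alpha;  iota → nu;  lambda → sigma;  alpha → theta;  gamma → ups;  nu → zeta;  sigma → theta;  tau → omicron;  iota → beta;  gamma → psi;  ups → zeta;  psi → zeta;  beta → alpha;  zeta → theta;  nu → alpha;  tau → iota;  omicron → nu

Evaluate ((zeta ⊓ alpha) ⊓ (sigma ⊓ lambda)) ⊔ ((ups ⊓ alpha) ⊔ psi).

zeta

zeta ∧ alpha = nu
sigma ∧ lambda = lambda
nu ∧ lambda = iota
ups ∧ alpha = omicron
omicron ∨ psi = zeta
iota ∨ zeta = zeta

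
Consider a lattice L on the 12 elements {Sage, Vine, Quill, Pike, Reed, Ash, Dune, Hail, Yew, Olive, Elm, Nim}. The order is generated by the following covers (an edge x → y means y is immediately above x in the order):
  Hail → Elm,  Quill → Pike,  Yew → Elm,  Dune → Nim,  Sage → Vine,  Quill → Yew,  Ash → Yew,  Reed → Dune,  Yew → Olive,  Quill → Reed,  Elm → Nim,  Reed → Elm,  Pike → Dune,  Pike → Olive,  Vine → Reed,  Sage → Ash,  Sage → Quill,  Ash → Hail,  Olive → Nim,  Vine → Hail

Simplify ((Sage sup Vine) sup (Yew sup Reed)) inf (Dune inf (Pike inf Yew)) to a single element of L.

Sage ∨ Vine = Vine
Yew ∨ Reed = Elm
Vine ∨ Elm = Elm
Pike ∧ Yew = Quill
Dune ∧ Quill = Quill
Elm ∧ Quill = Quill

Quill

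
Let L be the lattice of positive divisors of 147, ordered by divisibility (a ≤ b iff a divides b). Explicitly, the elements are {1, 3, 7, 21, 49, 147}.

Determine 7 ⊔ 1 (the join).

In the divisibility order, the join is the least common multiple: lcm(7, 1) = 7.

7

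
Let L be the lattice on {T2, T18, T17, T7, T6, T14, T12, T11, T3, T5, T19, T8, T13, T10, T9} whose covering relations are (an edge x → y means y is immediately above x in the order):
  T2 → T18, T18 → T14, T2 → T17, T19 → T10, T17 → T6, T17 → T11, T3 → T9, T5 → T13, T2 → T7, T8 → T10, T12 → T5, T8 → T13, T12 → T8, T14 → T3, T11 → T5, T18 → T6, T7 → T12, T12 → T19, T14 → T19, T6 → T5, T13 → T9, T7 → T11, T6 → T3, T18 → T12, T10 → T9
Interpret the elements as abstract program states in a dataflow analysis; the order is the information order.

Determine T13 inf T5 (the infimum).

T5

Common lower bounds of {T13, T5}: T11, T12, T17, T18, T2, T5, T6, T7.
The greatest among these is T5.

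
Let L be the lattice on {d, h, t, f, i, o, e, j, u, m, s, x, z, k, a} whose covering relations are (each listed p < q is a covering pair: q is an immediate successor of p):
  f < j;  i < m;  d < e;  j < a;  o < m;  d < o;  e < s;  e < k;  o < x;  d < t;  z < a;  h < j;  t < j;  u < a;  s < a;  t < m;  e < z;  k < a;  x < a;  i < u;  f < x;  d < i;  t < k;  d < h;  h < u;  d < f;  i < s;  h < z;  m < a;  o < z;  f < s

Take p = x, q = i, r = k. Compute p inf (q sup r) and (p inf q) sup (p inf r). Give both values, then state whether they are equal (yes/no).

x; d; no

q sup r = a, so p inf (q sup r) = x inf a = x.
p inf q = d and p inf r = d, so (p inf q) sup (p inf r) = d sup d = d.
Equal: no.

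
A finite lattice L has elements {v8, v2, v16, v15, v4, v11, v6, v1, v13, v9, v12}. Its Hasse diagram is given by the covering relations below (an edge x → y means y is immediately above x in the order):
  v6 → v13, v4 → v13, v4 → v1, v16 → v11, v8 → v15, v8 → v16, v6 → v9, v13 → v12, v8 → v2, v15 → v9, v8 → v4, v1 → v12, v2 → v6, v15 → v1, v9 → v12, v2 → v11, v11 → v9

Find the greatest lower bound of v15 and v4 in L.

Common lower bounds of {v15, v4}: v8.
The greatest among these is v8.

v8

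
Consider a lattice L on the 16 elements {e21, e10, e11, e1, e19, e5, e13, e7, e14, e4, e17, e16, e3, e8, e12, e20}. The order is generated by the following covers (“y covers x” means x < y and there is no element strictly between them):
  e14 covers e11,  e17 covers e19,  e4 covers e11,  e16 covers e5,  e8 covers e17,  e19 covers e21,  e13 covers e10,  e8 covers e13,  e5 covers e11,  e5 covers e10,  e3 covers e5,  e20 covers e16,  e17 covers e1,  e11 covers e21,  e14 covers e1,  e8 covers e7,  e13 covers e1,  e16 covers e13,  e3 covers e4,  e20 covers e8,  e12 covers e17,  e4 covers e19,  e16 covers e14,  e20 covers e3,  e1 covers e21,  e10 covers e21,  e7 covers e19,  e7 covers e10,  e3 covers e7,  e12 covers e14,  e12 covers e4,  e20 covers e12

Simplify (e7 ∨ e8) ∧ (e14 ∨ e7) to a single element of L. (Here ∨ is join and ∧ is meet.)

e7 ∨ e8 = e8
e14 ∨ e7 = e20
e8 ∧ e20 = e8

e8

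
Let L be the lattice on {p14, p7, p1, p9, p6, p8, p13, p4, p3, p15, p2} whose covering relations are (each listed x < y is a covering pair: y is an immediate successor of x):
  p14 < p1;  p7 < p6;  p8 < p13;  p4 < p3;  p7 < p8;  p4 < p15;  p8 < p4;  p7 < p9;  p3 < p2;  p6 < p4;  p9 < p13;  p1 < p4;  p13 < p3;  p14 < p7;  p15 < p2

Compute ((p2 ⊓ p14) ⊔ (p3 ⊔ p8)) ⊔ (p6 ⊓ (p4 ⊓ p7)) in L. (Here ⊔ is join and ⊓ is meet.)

p2 ∧ p14 = p14
p3 ∨ p8 = p3
p14 ∨ p3 = p3
p4 ∧ p7 = p7
p6 ∧ p7 = p7
p3 ∨ p7 = p3

p3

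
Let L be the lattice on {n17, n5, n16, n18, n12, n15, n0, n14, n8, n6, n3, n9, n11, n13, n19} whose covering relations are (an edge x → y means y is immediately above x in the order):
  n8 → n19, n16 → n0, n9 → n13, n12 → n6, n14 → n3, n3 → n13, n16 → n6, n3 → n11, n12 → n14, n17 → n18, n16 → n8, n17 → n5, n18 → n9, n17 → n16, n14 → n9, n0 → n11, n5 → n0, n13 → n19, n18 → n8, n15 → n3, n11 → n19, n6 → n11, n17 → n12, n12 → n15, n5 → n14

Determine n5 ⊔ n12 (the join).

n14

Common upper bounds of {n5, n12}: n11, n13, n14, n19, n3, n9.
The least among these is n14.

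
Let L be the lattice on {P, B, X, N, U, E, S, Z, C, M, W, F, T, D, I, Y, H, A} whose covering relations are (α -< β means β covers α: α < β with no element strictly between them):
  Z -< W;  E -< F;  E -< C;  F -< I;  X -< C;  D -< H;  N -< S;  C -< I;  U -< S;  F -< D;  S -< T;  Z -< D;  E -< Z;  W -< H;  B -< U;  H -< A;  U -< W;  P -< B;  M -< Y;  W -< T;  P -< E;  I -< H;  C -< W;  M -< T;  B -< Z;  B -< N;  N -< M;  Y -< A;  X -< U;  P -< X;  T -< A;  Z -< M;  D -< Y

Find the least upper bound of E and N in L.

Common upper bounds of {E, N}: A, M, T, Y.
The least among these is M.

M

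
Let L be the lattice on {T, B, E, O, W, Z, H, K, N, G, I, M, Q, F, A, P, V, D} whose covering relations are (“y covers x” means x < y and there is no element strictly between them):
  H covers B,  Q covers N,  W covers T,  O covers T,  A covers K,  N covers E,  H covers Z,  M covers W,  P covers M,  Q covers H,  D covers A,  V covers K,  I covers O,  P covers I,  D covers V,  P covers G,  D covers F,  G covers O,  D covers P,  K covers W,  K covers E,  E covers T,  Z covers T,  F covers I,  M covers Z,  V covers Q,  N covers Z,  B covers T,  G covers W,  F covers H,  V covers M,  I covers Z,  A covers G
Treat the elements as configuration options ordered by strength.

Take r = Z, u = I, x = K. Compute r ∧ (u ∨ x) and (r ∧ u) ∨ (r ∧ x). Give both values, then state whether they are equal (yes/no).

Z; Z; yes

u ∨ x = D, so r ∧ (u ∨ x) = Z ∧ D = Z.
r ∧ u = Z and r ∧ x = T, so (r ∧ u) ∨ (r ∧ x) = Z ∨ T = Z.
Equal: yes.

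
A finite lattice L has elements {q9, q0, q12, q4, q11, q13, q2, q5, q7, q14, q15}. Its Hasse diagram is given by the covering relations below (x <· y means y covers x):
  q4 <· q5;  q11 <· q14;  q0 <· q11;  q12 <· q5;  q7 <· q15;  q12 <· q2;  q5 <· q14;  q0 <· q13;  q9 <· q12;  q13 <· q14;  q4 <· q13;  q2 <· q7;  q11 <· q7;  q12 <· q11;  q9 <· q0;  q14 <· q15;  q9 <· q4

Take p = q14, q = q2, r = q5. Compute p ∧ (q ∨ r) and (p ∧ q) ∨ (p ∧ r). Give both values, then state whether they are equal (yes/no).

q ∨ r = q15, so p ∧ (q ∨ r) = q14 ∧ q15 = q14.
p ∧ q = q12 and p ∧ r = q5, so (p ∧ q) ∨ (p ∧ r) = q12 ∨ q5 = q5.
Equal: no.

q14; q5; no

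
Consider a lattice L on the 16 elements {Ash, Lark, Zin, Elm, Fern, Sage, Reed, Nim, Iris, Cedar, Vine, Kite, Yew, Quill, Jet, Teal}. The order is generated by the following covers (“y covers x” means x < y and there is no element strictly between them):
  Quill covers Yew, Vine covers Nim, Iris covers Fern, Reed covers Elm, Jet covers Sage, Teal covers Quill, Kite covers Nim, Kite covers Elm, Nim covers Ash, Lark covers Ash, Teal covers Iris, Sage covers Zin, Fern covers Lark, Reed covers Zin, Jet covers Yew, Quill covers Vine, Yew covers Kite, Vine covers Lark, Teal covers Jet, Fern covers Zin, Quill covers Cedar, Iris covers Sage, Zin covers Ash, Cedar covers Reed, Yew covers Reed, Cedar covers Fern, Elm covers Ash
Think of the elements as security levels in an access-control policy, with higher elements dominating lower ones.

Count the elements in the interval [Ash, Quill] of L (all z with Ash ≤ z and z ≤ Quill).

12

The interval [Ash, Quill] = {Ash, Cedar, Elm, Fern, Kite, Lark, Nim, Quill, Reed, Vine, Yew, Zin}, which has 12 elements.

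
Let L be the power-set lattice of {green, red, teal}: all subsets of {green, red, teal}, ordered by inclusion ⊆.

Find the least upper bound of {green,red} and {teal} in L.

Common upper bounds of {{green,red}, {teal}}: {green,red,teal}.
The least among these is {green,red,teal}.

{green,red,teal}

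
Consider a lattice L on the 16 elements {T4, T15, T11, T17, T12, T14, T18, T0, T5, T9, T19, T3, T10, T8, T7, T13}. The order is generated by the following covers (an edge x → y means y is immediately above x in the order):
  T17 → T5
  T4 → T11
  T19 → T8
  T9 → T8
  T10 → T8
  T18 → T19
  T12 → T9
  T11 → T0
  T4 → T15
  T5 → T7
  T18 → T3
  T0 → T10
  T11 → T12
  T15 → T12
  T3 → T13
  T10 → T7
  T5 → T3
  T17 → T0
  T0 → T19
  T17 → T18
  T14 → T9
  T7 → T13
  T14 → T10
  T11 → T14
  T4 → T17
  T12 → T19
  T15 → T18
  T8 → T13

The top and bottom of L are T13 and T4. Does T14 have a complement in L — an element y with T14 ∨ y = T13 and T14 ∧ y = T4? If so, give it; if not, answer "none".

T3

Need y with T14 ∨ y = T13 and T14 ∧ y = T4.
Checking each element gives: T3.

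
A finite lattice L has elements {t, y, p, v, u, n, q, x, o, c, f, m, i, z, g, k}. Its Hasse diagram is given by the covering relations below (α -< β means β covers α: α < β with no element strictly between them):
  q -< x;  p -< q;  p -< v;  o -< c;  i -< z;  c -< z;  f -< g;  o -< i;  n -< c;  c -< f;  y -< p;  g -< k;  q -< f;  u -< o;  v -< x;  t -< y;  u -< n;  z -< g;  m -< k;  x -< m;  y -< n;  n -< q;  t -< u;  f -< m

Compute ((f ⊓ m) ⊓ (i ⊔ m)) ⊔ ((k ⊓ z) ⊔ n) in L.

g

f ∧ m = f
i ∨ m = k
f ∧ k = f
k ∧ z = z
z ∨ n = z
f ∨ z = g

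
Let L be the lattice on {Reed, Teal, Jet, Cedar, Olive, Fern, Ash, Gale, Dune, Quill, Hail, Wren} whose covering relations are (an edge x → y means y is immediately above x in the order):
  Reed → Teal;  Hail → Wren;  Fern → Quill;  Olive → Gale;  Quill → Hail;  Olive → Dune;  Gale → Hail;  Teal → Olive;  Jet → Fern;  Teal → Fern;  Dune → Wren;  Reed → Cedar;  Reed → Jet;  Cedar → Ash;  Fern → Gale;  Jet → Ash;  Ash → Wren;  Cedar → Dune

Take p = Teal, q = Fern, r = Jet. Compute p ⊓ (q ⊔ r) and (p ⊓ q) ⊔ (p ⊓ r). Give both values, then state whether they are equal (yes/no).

q ⊔ r = Fern, so p ⊓ (q ⊔ r) = Teal ⊓ Fern = Teal.
p ⊓ q = Teal and p ⊓ r = Reed, so (p ⊓ q) ⊔ (p ⊓ r) = Teal ⊔ Reed = Teal.
Equal: yes.

Teal; Teal; yes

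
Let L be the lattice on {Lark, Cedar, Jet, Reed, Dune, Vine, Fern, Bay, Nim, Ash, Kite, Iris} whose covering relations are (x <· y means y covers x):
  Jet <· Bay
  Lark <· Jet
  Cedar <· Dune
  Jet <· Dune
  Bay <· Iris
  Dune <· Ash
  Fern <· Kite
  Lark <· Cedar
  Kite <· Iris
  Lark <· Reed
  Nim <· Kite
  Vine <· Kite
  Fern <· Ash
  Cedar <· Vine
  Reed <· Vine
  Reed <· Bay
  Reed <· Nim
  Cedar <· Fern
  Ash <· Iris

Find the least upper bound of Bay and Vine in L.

Common upper bounds of {Bay, Vine}: Iris.
The least among these is Iris.

Iris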